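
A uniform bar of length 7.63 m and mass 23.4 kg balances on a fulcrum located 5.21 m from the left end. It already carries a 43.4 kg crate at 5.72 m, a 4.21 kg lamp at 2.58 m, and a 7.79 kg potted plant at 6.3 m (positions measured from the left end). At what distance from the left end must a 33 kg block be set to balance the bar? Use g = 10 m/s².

Take moments about the fulcrum (at 5.21 m from the left end).
Beam weight: 23.4 × 10 = 234 N down at 3.815 m → arm 1.395 m, τ = 234 × 1.395 = 326.4 N·m counterclockwise.
Crate: 43.4 × 10 = 434 N down at 5.72 m → arm 0.51 m, τ = 434 × 0.51 = 221.3 N·m clockwise.
Lamp: 4.21 × 10 = 42.1 N down at 2.58 m → arm 2.63 m, τ = 42.1 × 2.63 = 110.7 N·m counterclockwise.
Potted plant: 7.79 × 10 = 77.9 N down at 6.3 m → arm 1.09 m, τ = 77.9 × 1.09 = 84.91 N·m clockwise.
Net moment of existing loads = 130.9 N·m counterclockwise.
The block weighs 33 × 10 = 330 N and must supply an equal clockwise moment, so its lever arm about the fulcrum is 130.9 / 330 = 0.397 m.
That puts it at 5.21 + 0.397 = 5.61 m from the left end.

x ≈ 5.61 m from the left end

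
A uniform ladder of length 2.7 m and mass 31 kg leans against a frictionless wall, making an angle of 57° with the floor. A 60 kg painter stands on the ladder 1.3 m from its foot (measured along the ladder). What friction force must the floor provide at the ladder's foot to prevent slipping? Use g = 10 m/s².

Sum moments about the foot of the ladder (the floor normal and friction both act there and drop out).
Ladder weight 31×10 = 310 N acts at 1.35 m along the ladder; its horizontal arm is 1.35·cos57° = 0.7353 m → τ = 227.9 N·m clockwise.
Painter: 60×10 = 600 N at 1.3 m → arm 0.708 m → τ = 424.8 N·m clockwise.
Wall normal N acts horizontally at the top; its moment arm is the height L sinθ = 2.7·sin57° = 2.264 m, counterclockwise.
Στ = 0 ⇒ N × 2.264 = 652.7 ⇒ N = 288 N.
ΣFx = 0: friction at the foot balances the wall's push, so f = N_wall = 288 N.

f ≈ 288 N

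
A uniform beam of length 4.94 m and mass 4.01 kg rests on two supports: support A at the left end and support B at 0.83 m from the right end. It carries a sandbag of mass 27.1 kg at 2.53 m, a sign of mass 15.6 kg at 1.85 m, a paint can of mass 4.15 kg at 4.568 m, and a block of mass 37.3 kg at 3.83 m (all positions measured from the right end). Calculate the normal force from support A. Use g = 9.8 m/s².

Taking torques about support B:
Beam weight: 4.01 × 9.8 = 39.3 N down at 2.47 m → arm 1.64 m, τ = 39.3 × 1.64 = 64.45 N·m counterclockwise.
Sandbag: 27.1 × 9.8 = 265.6 N down at 2.53 m → arm 1.7 m, τ = 265.6 × 1.7 = 451.5 N·m counterclockwise.
Sign: 15.6 × 9.8 = 152.9 N down at 1.85 m → arm 1.02 m, τ = 152.9 × 1.02 = 156 N·m counterclockwise.
Paint can: 4.15 × 9.8 = 40.67 N down at 4.568 m → arm 3.738 m, τ = 40.67 × 3.738 = 152 N·m counterclockwise.
Block: 37.3 × 9.8 = 365.5 N down at 3.83 m → arm 3 m, τ = 365.5 × 3 = 1096 N·m counterclockwise.
Net load moment about support B = 1920 N·m counterclockwise.
Reaction R at support A is upward at 4.94 m, arm 4.11 m → moment R × 4.11 clockwise.
For rotational equilibrium, R × 4.11 = 1920, so R = 467 N.

R_A ≈ 467 N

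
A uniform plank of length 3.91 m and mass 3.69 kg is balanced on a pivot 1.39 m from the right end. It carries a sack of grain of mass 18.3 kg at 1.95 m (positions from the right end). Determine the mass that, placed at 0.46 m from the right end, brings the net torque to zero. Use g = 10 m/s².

Take moments about the pivot (at 1.39 m from the right end).
Beam weight: 3.69 × 10 = 36.9 N down at 1.955 m → arm 0.565 m, τ = 36.9 × 0.565 = 20.85 N·m counterclockwise.
Sack of grain: 18.3 × 10 = 183 N down at 1.95 m → arm 0.56 m, τ = 183 × 0.56 = 102.5 N·m counterclockwise.
Net moment of known loads = 123.3 N·m counterclockwise.
An unknown mass m at 0.46 m has arm 0.93 m; its moment is m·g·0.93 clockwise.
For rotational equilibrium, m × 10 × 0.93 = 123.3, so m = 123.3 / (10 × 0.93) = 13.3 kg.

m ≈ 13.3 kg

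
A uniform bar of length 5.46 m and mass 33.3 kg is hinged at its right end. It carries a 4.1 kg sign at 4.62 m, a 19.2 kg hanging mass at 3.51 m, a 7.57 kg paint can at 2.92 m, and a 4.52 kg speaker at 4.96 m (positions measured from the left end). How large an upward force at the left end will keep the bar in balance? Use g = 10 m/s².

F ≈ 281 N

Take moments about the right end.
Beam weight: 33.3 × 10 = 333 N down at 2.73 m → arm 2.73 m, τ = 333 × 2.73 = 909.1 N·m counterclockwise.
Sign: 4.1 × 10 = 41 N down at 4.62 m → arm 0.84 m, τ = 41 × 0.84 = 34.44 N·m counterclockwise.
Hanging mass: 19.2 × 10 = 192 N down at 3.51 m → arm 1.95 m, τ = 192 × 1.95 = 374.4 N·m counterclockwise.
Paint can: 7.57 × 10 = 75.7 N down at 2.92 m → arm 2.54 m, τ = 75.7 × 2.54 = 192.3 N·m counterclockwise.
Speaker: 4.52 × 10 = 45.2 N down at 4.96 m → arm 0.5 m, τ = 45.2 × 0.5 = 22.6 N·m counterclockwise.
Net moment of the loads = 1533 N·m counterclockwise.
The upward force F acts at the left end, arm 5.46 m, giving F × 5.46 clockwise.
Στ = 0 ⇒ F × 5.46 = 1533 ⇒ F = 1533 / 5.46 = 281 N.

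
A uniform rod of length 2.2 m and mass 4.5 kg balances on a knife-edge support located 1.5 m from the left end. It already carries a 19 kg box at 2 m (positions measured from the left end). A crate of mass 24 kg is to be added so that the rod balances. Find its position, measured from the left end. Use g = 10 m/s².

Choose the knife-edge support (at 1.5 m from the left end) as the axis so the support reaction has zero arm there.
Beam weight: 4.5 × 10 = 45 N down at 1.1 m → arm 0.4 m, τ = 45 × 0.4 = 18 N·m counterclockwise.
Box: 19 × 10 = 190 N down at 2 m → arm 0.5 m, τ = 190 × 0.5 = 95 N·m clockwise.
Net moment of existing loads = 77 N·m clockwise.
The crate weighs 24 × 10 = 240 N and must supply an equal counterclockwise moment, so its lever arm about the knife-edge support is 77 / 240 = 0.321 m.
That puts it at 1.5 − 0.321 = 1.18 m from the left end.

x ≈ 1.18 m from the left end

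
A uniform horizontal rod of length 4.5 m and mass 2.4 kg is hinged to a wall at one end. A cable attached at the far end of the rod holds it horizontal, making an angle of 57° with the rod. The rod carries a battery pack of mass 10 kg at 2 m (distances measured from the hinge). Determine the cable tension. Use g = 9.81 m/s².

Sum moments about the hinge (the unknown hinge reaction has zero arm there).
Beam weight: 2.4 × 9.81 = 23.54 N down at 2.25 m → arm 2.25 m, τ = 23.54 × 2.25 = 52.96 N·m clockwise.
Battery pack: 10 × 9.81 = 98.1 N down at 2 m → arm 2 m, τ = 98.1 × 2 = 196.2 N·m clockwise.
Total clockwise load moment = 249.2 N·m.
The cable tension T acts at 4.5 m; only its component perpendicular to the rod, T sinθ, produces torque. sin 57° = 0.8387.
Setting net torque to zero: T × 4.5 × 0.8387 = 249.2 → T = 249.2 / 3.774 = 66 N.

T ≈ 66 N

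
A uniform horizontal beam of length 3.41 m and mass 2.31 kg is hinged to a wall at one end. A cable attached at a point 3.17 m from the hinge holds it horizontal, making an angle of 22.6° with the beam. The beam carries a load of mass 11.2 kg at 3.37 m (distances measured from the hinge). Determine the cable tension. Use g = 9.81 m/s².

Taking torques about the hinge:
Beam weight: 2.31 × 9.81 = 22.66 N down at 1.705 m → arm 1.705 m, τ = 22.66 × 1.705 = 38.64 N·m clockwise.
Load: 11.2 × 9.81 = 109.9 N down at 3.37 m → arm 3.37 m, τ = 109.9 × 3.37 = 370.4 N·m clockwise.
Total clockwise load moment = 409 N·m.
The cable tension T acts at 3.17 m; only its component perpendicular to the beam, T sinθ, produces torque. sin 22.6° = 0.3843.
Setting net torque to zero: T × 3.17 × 0.3843 = 409 → T = 409 / 1.218 = 336 N.

T ≈ 336 N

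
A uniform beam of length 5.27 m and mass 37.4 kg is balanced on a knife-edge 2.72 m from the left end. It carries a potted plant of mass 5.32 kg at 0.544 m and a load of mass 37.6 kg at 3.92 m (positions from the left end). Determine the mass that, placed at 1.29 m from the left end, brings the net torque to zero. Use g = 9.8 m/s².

m ≈ 21.2 kg

Sum moments about the knife-edge (at 2.72 m from the left end) (the support reaction has zero arm there).
Beam weight: 37.4 × 9.8 = 366.5 N down at 2.635 m → arm 0.085 m, τ = 366.5 × 0.085 = 31.15 N·m counterclockwise.
Potted plant: 5.32 × 9.8 = 52.14 N down at 0.544 m → arm 2.176 m, τ = 52.14 × 2.176 = 113.5 N·m counterclockwise.
Load: 37.6 × 9.8 = 368.5 N down at 3.92 m → arm 1.2 m, τ = 368.5 × 1.2 = 442.2 N·m clockwise.
Net moment of known loads = 297.5 N·m clockwise.
An unknown mass m at 1.29 m has arm 1.43 m; its moment is m·g·1.43 counterclockwise.
Balancing moments: m × 9.8 × 1.43 = 297.5, giving m = 297.5 / (9.8 × 1.43) = 21.2 kg.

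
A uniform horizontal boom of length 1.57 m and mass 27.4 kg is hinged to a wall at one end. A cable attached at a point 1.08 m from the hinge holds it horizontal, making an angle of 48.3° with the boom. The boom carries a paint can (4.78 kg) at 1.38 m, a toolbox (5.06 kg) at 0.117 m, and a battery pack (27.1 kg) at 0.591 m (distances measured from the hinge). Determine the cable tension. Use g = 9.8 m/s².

Sum moments about the hinge (the unknown hinge reaction has zero arm there).
Beam weight: 27.4 × 9.8 = 268.5 N down at 0.785 m → arm 0.785 m, τ = 268.5 × 0.785 = 210.8 N·m clockwise.
Paint can: 4.78 × 9.8 = 46.84 N down at 1.38 m → arm 1.38 m, τ = 46.84 × 1.38 = 64.64 N·m clockwise.
Toolbox: 5.06 × 9.8 = 49.59 N down at 0.117 m → arm 0.117 m, τ = 49.59 × 0.117 = 5.802 N·m clockwise.
Battery pack: 27.1 × 9.8 = 265.6 N down at 0.591 m → arm 0.591 m, τ = 265.6 × 0.591 = 157 N·m clockwise.
Total clockwise load moment = 438.2 N·m.
The cable tension T acts at 1.08 m; only its component perpendicular to the boom, T sinθ, produces torque. sin 48.3° = 0.7466.
Setting net torque to zero: T × 1.08 × 0.7466 = 438.2 → T = 438.2 / 0.8063 = 543 N.

T ≈ 543 N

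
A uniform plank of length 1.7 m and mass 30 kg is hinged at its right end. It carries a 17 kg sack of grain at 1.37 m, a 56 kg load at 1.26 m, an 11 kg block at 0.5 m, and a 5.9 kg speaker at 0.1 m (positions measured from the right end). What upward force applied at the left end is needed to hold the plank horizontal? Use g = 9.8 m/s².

F ≈ 723 N

Sum moments about the right end (the unknown pivot reaction has zero arm there).
Beam weight: 30 × 9.8 = 294 N down at 0.85 m → arm 0.85 m, τ = 294 × 0.85 = 249.9 N·m counterclockwise.
Sack of grain: 17 × 9.8 = 166.6 N down at 1.37 m → arm 1.37 m, τ = 166.6 × 1.37 = 228.2 N·m counterclockwise.
Load: 56 × 9.8 = 548.8 N down at 1.26 m → arm 1.26 m, τ = 548.8 × 1.26 = 691.5 N·m counterclockwise.
Block: 11 × 9.8 = 107.8 N down at 0.5 m → arm 0.5 m, τ = 107.8 × 0.5 = 53.9 N·m counterclockwise.
Speaker: 5.9 × 9.8 = 57.82 N down at 0.1 m → arm 0.1 m, τ = 57.82 × 0.1 = 5.782 N·m counterclockwise.
Net moment of the loads = 1229 N·m counterclockwise.
The upward force F acts at the left end, arm 1.7 m, giving F × 1.7 clockwise.
Balancing moments: F × 1.7 = 1229, giving F = 1229 / 1.7 = 723 N.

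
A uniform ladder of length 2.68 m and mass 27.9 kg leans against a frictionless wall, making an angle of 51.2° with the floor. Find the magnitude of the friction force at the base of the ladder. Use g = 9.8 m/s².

Choose the foot of the ladder as the axis so the floor normal and friction both act there and drop out.
Ladder weight 27.9×9.8 = 273.4 N acts at 1.34 m along the ladder; its horizontal arm is 1.34·cos51.2° = 0.8396 m → τ = 229.5 N·m clockwise.
Wall normal N acts horizontally at the top; its moment arm is the height L sinθ = 2.68·sin51.2° = 2.089 m, counterclockwise.
Στ = 0 ⇒ N × 2.089 = 229.5 ⇒ N = 110 N.
ΣFx = 0: friction at the foot balances the wall's push, so f = N_wall = 110 N.

f ≈ 110 N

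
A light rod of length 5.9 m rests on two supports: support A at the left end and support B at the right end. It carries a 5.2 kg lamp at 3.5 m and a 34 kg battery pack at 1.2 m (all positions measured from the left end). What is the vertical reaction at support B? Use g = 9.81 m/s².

About support A:
Lamp: 5.2 × 9.81 = 51.01 N down at 3.5 m → arm 3.5 m, τ = 51.01 × 3.5 = 178.5 N·m clockwise.
Battery pack: 34 × 9.81 = 333.5 N down at 1.2 m → arm 1.2 m, τ = 333.5 × 1.2 = 400.2 N·m clockwise.
Net load moment about support A = 578.7 N·m clockwise.
Reaction R at support B is upward at 5.9 m, arm 5.9 m → moment R × 5.9 counterclockwise.
For rotational equilibrium, R × 5.9 = 578.7, so R = 98.1 N.

R_B ≈ 98.1 N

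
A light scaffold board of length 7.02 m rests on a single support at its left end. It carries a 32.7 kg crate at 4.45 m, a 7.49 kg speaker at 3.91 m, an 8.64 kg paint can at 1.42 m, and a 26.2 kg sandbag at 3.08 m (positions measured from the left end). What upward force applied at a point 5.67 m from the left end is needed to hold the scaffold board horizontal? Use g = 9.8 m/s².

Take moments about the left end.
Crate: 32.7 × 9.8 = 320.5 N down at 4.45 m → arm 4.45 m, τ = 320.5 × 4.45 = 1426 N·m clockwise.
Speaker: 7.49 × 9.8 = 73.4 N down at 3.91 m → arm 3.91 m, τ = 73.4 × 3.91 = 287 N·m clockwise.
Paint can: 8.64 × 9.8 = 84.67 N down at 1.42 m → arm 1.42 m, τ = 84.67 × 1.42 = 120.2 N·m clockwise.
Sandbag: 26.2 × 9.8 = 256.8 N down at 3.08 m → arm 3.08 m, τ = 256.8 × 3.08 = 790.9 N·m clockwise.
Net moment of the loads = 2624 N·m clockwise.
The upward force F acts at a point 5.67 m from the left end, arm 5.67 m, giving F × 5.67 counterclockwise.
Setting net torque to zero: F × 5.67 = 2624 → F = 2624 / 5.67 = 463 N.

F ≈ 463 N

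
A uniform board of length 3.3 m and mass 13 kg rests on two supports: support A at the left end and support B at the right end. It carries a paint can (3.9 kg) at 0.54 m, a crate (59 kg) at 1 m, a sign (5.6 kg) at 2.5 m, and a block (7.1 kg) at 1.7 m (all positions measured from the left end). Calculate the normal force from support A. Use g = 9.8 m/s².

Taking torques about support B:
Beam weight: 13 × 9.8 = 127.4 N down at 1.65 m → arm 1.65 m, τ = 127.4 × 1.65 = 210.2 N·m counterclockwise.
Paint can: 3.9 × 9.8 = 38.22 N down at 0.54 m → arm 2.76 m, τ = 38.22 × 2.76 = 105.5 N·m counterclockwise.
Crate: 59 × 9.8 = 578.2 N down at 1 m → arm 2.3 m, τ = 578.2 × 2.3 = 1330 N·m counterclockwise.
Sign: 5.6 × 9.8 = 54.88 N down at 2.5 m → arm 0.8 m, τ = 54.88 × 0.8 = 43.9 N·m counterclockwise.
Block: 7.1 × 9.8 = 69.58 N down at 1.7 m → arm 1.6 m, τ = 69.58 × 1.6 = 111.3 N·m counterclockwise.
Net load moment about support B = 1801 N·m counterclockwise.
Reaction R at support A is upward at 0 m, arm 3.3 m → moment R × 3.3 clockwise.
Στ = 0 ⇒ R × 3.3 = 1801 ⇒ R = 546 N.

R_A ≈ 546 N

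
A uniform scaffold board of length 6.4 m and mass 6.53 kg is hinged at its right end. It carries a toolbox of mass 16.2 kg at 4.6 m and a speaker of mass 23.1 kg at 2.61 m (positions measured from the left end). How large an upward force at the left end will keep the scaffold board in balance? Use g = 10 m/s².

F ≈ 215 N

Sum moments about the right end (the unknown pivot reaction has zero arm there).
Beam weight: 6.53 × 10 = 65.3 N down at 3.2 m → arm 3.2 m, τ = 65.3 × 3.2 = 209 N·m counterclockwise.
Toolbox: 16.2 × 10 = 162 N down at 4.6 m → arm 1.8 m, τ = 162 × 1.8 = 291.6 N·m counterclockwise.
Speaker: 23.1 × 10 = 231 N down at 2.61 m → arm 3.79 m, τ = 231 × 3.79 = 875.5 N·m counterclockwise.
Net moment of the loads = 1376 N·m counterclockwise.
The upward force F acts at the left end, arm 6.4 m, giving F × 6.4 clockwise.
Balancing moments: F × 6.4 = 1376, giving F = 1376 / 6.4 = 215 N.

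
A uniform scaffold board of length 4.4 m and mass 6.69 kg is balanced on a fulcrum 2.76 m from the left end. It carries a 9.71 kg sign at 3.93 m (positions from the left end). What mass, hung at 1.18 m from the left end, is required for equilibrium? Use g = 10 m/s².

Take moments about the fulcrum (at 2.76 m from the left end).
Beam weight: 6.69 × 10 = 66.9 N down at 2.2 m → arm 0.56 m, τ = 66.9 × 0.56 = 37.46 N·m counterclockwise.
Sign: 9.71 × 10 = 97.1 N down at 3.93 m → arm 1.17 m, τ = 97.1 × 1.17 = 113.6 N·m clockwise.
Net moment of known loads = 76.14 N·m clockwise.
An unknown mass m at 1.18 m has arm 1.58 m; its moment is m·g·1.58 counterclockwise.
For rotational equilibrium, m × 10 × 1.58 = 76.14, so m = 76.14 / (10 × 1.58) = 4.82 kg.

m ≈ 4.82 kg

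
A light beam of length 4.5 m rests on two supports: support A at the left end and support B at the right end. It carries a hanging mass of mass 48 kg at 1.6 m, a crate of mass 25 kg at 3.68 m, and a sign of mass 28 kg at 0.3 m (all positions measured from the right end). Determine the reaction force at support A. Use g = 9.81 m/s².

Taking torques about support B:
Hanging mass: 48 × 9.81 = 470.9 N down at 1.6 m → arm 1.6 m, τ = 470.9 × 1.6 = 753.4 N·m counterclockwise.
Crate: 25 × 9.81 = 245.2 N down at 3.68 m → arm 3.68 m, τ = 245.2 × 3.68 = 902.3 N·m counterclockwise.
Sign: 28 × 9.81 = 274.7 N down at 0.3 m → arm 0.3 m, τ = 274.7 × 0.3 = 82.41 N·m counterclockwise.
Net load moment about support B = 1738 N·m counterclockwise.
Reaction R at support A is upward at 4.5 m, arm 4.5 m → moment R × 4.5 clockwise.
Setting net torque to zero: R × 4.5 = 1738 → R = 386 N.

R_A ≈ 386 N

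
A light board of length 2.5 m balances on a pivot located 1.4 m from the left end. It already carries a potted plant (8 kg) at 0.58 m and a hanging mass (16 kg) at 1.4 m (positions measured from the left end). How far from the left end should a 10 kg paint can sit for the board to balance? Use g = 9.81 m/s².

x ≈ 2.06 m from the left end

Taking torques about the pivot (at 1.4 m from the left end):
Potted plant: 8 × 9.81 = 78.48 N down at 0.58 m → arm 0.82 m, τ = 78.48 × 0.82 = 64.35 N·m counterclockwise.
Hanging mass: acts at the pivot, moment arm 0 → no torque.
Net moment of existing loads = 64.35 N·m counterclockwise.
The paint can weighs 10 × 9.81 = 98.1 N and must supply an equal clockwise moment, so its lever arm about the pivot is 64.35 / 98.1 = 0.656 m.
That puts it at 1.4 + 0.656 = 2.06 m from the left end.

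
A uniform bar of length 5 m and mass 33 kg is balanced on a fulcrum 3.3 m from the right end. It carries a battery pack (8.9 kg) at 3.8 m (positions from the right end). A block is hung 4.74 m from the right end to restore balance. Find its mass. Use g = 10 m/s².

Choose the fulcrum (at 3.3 m from the right end) as the axis so the support reaction has zero arm there.
Beam weight: 33 × 10 = 330 N down at 2.5 m → arm 0.8 m, τ = 330 × 0.8 = 264 N·m clockwise.
Battery pack: 8.9 × 10 = 89 N down at 3.8 m → arm 0.5 m, τ = 89 × 0.5 = 44.5 N·m counterclockwise.
Net moment of known loads = 219.5 N·m clockwise.
An unknown mass m at 4.74 m has arm 1.44 m; its moment is m·g·1.44 counterclockwise.
Balancing moments: m × 10 × 1.44 = 219.5, giving m = 219.5 / (10 × 1.44) = 15.2 kg.

m ≈ 15.2 kg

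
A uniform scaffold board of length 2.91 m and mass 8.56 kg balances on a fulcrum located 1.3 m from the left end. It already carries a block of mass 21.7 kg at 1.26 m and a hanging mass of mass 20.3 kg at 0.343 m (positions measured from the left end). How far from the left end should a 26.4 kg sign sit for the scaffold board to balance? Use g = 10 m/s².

x ≈ 2.02 m from the left end

Choose the fulcrum (at 1.3 m from the left end) as the axis so the support reaction has zero arm there.
Beam weight: 8.56 × 10 = 85.6 N down at 1.455 m → arm 0.155 m, τ = 85.6 × 0.155 = 13.27 N·m clockwise.
Block: 21.7 × 10 = 217 N down at 1.26 m → arm 0.04 m, τ = 217 × 0.04 = 8.68 N·m counterclockwise.
Hanging mass: 20.3 × 10 = 203 N down at 0.343 m → arm 0.957 m, τ = 203 × 0.957 = 194.3 N·m counterclockwise.
Net moment of existing loads = 189.7 N·m counterclockwise.
The sign weighs 26.4 × 10 = 264 N and must supply an equal clockwise moment, so its lever arm about the fulcrum is 189.7 / 264 = 0.719 m.
That puts it at 1.3 + 0.719 = 2.02 m from the left end.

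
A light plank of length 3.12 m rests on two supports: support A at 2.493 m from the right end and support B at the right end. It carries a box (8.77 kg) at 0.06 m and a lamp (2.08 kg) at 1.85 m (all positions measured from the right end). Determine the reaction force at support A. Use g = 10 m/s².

Taking torques about support B:
Box: 8.77 × 10 = 87.7 N down at 0.06 m → arm 0.06 m, τ = 87.7 × 0.06 = 5.262 N·m counterclockwise.
Lamp: 2.08 × 10 = 20.8 N down at 1.85 m → arm 1.85 m, τ = 20.8 × 1.85 = 38.48 N·m counterclockwise.
Net load moment about support B = 43.74 N·m counterclockwise.
Reaction R at support A is upward at 2.493 m, arm 2.493 m → moment R × 2.493 clockwise.
Στ = 0 ⇒ R × 2.493 = 43.74 ⇒ R = 17.5 N.

R_A ≈ 17.5 N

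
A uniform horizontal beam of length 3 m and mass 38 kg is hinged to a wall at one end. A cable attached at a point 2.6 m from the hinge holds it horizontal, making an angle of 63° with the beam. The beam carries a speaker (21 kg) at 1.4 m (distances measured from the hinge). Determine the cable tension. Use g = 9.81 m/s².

T ≈ 366 N

Take moments about the hinge.
Beam weight: 38 × 9.81 = 372.8 N down at 1.5 m → arm 1.5 m, τ = 372.8 × 1.5 = 559.2 N·m clockwise.
Speaker: 21 × 9.81 = 206 N down at 1.4 m → arm 1.4 m, τ = 206 × 1.4 = 288.4 N·m clockwise.
Total clockwise load moment = 847.6 N·m.
The cable tension T acts at 2.6 m; only its component perpendicular to the beam, T sinθ, produces torque. sin 63° = 0.891.
For rotational equilibrium, T × 2.6 × 0.891 = 847.6, so T = 847.6 / 2.317 = 366 N.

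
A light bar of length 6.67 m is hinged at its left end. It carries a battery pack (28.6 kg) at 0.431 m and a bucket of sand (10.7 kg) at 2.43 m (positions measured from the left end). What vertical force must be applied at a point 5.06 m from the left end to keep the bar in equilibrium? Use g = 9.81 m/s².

Taking torques about the left end:
Battery pack: 28.6 × 9.81 = 280.6 N down at 0.431 m → arm 0.431 m, τ = 280.6 × 0.431 = 120.9 N·m clockwise.
Bucket of sand: 10.7 × 9.81 = 105 N down at 2.43 m → arm 2.43 m, τ = 105 × 2.43 = 255.2 N·m clockwise.
Net moment of the loads = 376.1 N·m clockwise.
The upward force F acts at a point 5.06 m from the left end, arm 5.06 m, giving F × 5.06 counterclockwise.
Balancing moments: F × 5.06 = 376.1, giving F = 376.1 / 5.06 = 74.3 N.

F ≈ 74.3 N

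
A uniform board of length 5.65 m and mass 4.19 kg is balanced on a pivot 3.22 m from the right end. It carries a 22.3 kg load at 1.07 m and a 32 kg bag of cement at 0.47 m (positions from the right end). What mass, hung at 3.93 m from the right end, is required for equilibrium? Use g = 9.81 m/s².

m ≈ 194 kg

About the pivot (at 3.22 m from the right end):
Beam weight: 4.19 × 9.81 = 41.1 N down at 2.825 m → arm 0.395 m, τ = 41.1 × 0.395 = 16.23 N·m clockwise.
Load: 22.3 × 9.81 = 218.8 N down at 1.07 m → arm 2.15 m, τ = 218.8 × 2.15 = 470.4 N·m clockwise.
Bag of cement: 32 × 9.81 = 313.9 N down at 0.47 m → arm 2.75 m, τ = 313.9 × 2.75 = 863.2 N·m clockwise.
Net moment of known loads = 1350 N·m clockwise.
An unknown mass m at 3.93 m has arm 0.71 m; its moment is m·g·0.71 counterclockwise.
Στ = 0 ⇒ m × 9.81 × 0.71 = 1350 ⇒ m = 1350 / (9.81 × 0.71) = 194 kg.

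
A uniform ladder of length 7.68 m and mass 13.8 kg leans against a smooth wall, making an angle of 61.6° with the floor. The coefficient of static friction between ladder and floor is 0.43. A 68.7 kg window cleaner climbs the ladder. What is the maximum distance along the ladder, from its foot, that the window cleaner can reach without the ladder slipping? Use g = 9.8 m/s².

d ≈ 6.56 m

Choose the foot of the ladder as the axis so the floor normal and friction both act there and drop out.
Ladder weight 13.8×9.8 = 135.2 N acts at 3.84 m along the ladder; its horizontal arm is 3.84·cos61.6° = 1.826 m → τ = 246.9 N·m clockwise.
Window cleaner weight 68.7×9.8 = 673.3 N at distance d → arm d·cos61.6° → τ = 673.3·d·0.4756 clockwise.
Wall normal N at the top has arm L sinθ = 6.756 m counterclockwise, so Στ = 0 gives N·6.756 = 246.9 + 320.2·d.
ΣFy = 0 ⇒ N_floor = 808.5 N, so the maximum friction is μ_s·N_floor = 0.43×808.5 = 347.7 N. ΣFx = 0 ⇒ N_wall = f, so at the slipping point N = 347.7 N.
Substituting: 347.7×6.756 = 246.9 + 320.2·d ⇒ d = (2349 − 246.9) / 320.2 = 6.56 m.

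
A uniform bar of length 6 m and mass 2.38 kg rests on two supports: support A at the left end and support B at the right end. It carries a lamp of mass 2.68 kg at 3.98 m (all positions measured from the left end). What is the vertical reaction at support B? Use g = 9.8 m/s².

About support A:
Beam weight: 2.38 × 9.8 = 23.32 N down at 3 m → arm 3 m, τ = 23.32 × 3 = 69.96 N·m clockwise.
Lamp: 2.68 × 9.8 = 26.26 N down at 3.98 m → arm 3.98 m, τ = 26.26 × 3.98 = 104.5 N·m clockwise.
Net load moment about support A = 174.5 N·m clockwise.
Reaction R at support B is upward at 6 m, arm 6 m → moment R × 6 counterclockwise.
Setting net torque to zero: R × 6 = 174.5 → R = 29.1 N.

R_B ≈ 29.1 N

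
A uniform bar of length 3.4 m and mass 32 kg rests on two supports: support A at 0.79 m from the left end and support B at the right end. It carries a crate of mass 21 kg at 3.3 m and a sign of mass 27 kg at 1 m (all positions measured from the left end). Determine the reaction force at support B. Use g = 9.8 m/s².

Take moments about support A.
Beam weight: 32 × 9.8 = 313.6 N down at 1.7 m → arm 0.91 m, τ = 313.6 × 0.91 = 285.4 N·m clockwise.
Crate: 21 × 9.8 = 205.8 N down at 3.3 m → arm 2.51 m, τ = 205.8 × 2.51 = 516.6 N·m clockwise.
Sign: 27 × 9.8 = 264.6 N down at 1 m → arm 0.21 m, τ = 264.6 × 0.21 = 55.57 N·m clockwise.
Net load moment about support A = 857.6 N·m clockwise.
Reaction R at support B is upward at 3.4 m, arm 2.61 m → moment R × 2.61 counterclockwise.
Balancing moments: R × 2.61 = 857.6, giving R = 329 N.

R_B ≈ 329 N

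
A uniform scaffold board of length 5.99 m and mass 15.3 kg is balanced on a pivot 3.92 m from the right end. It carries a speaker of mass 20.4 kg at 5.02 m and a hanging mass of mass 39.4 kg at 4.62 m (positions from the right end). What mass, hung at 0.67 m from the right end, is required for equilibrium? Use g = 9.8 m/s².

Sum moments about the pivot (at 3.92 m from the right end) (the support reaction has zero arm there).
Beam weight: 15.3 × 9.8 = 149.9 N down at 2.995 m → arm 0.925 m, τ = 149.9 × 0.925 = 138.7 N·m clockwise.
Speaker: 20.4 × 9.8 = 199.9 N down at 5.02 m → arm 1.1 m, τ = 199.9 × 1.1 = 219.9 N·m counterclockwise.
Hanging mass: 39.4 × 9.8 = 386.1 N down at 4.62 m → arm 0.7 m, τ = 386.1 × 0.7 = 270.3 N·m counterclockwise.
Net moment of known loads = 351.5 N·m counterclockwise.
An unknown mass m at 0.67 m has arm 3.25 m; its moment is m·g·3.25 clockwise.
Στ = 0 ⇒ m × 9.8 × 3.25 = 351.5 ⇒ m = 351.5 / (9.8 × 3.25) = 11 kg.

m ≈ 11 kg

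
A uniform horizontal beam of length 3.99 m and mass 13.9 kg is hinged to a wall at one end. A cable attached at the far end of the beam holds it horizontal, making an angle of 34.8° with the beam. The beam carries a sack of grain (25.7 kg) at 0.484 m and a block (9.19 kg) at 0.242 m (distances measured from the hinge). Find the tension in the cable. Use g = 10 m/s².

Take moments about the hinge.
Beam weight: 13.9 × 10 = 139 N down at 1.995 m → arm 1.995 m, τ = 139 × 1.995 = 277.3 N·m clockwise.
Sack of grain: 25.7 × 10 = 257 N down at 0.484 m → arm 0.484 m, τ = 257 × 0.484 = 124.4 N·m clockwise.
Block: 9.19 × 10 = 91.9 N down at 0.242 m → arm 0.242 m, τ = 91.9 × 0.242 = 22.24 N·m clockwise.
Total clockwise load moment = 423.9 N·m.
The cable tension T acts at 3.99 m; only its component perpendicular to the beam, T sinθ, produces torque. sin 34.8° = 0.5707.
Στ = 0 ⇒ T × 3.99 × 0.5707 = 423.9 ⇒ T = 423.9 / 2.277 = 186 N.

T ≈ 186 N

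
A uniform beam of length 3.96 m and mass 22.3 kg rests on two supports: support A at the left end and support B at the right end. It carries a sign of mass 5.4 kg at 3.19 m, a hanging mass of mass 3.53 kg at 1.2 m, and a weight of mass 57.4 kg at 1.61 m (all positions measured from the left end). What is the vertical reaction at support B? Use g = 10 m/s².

Choose support A as the axis so its reaction then has zero moment arm.
Beam weight: 22.3 × 10 = 223 N down at 1.98 m → arm 1.98 m, τ = 223 × 1.98 = 441.5 N·m clockwise.
Sign: 5.4 × 10 = 54 N down at 3.19 m → arm 3.19 m, τ = 54 × 3.19 = 172.3 N·m clockwise.
Hanging mass: 3.53 × 10 = 35.3 N down at 1.2 m → arm 1.2 m, τ = 35.3 × 1.2 = 42.36 N·m clockwise.
Weight: 57.4 × 10 = 574 N down at 1.61 m → arm 1.61 m, τ = 574 × 1.61 = 924.1 N·m clockwise.
Net load moment about support A = 1580 N·m clockwise.
Reaction R at support B is upward at 3.96 m, arm 3.96 m → moment R × 3.96 counterclockwise.
For rotational equilibrium, R × 3.96 = 1580, so R = 399 N.

R_B ≈ 399 N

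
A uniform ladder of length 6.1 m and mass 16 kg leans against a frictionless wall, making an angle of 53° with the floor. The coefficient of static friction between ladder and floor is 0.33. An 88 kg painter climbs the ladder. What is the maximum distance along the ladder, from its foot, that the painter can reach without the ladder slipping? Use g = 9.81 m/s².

d ≈ 2.6 m

Sum moments about the foot of the ladder (the floor normal and friction both act there and drop out).
Ladder weight 16×9.81 = 157 N acts at 3.05 m along the ladder; its horizontal arm is 3.05·cos53° = 1.836 m → τ = 288.3 N·m clockwise.
Painter weight 88×9.81 = 863.3 N at distance d → arm d·cos53° → τ = 863.3·d·0.6018 clockwise.
Wall normal N at the top has arm L sinθ = 4.872 m counterclockwise, so Στ = 0 gives N·4.872 = 288.3 + 519.5·d.
ΣFy = 0 ⇒ N_floor = 1020 N, so the maximum friction is μ_s·N_floor = 0.33×1020 = 336.6 N. ΣFx = 0 ⇒ N_wall = f, so at the slipping point N = 336.6 N.
Substituting: 336.6×4.872 = 288.3 + 519.5·d ⇒ d = (1640 − 288.3) / 519.5 = 2.6 m.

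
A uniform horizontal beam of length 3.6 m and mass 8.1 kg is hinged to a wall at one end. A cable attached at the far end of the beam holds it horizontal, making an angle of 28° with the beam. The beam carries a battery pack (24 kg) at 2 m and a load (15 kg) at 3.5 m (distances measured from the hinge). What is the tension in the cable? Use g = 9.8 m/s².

Choose the hinge as the axis so the unknown hinge reaction has zero arm there.
Beam weight: 8.1 × 9.8 = 79.38 N down at 1.8 m → arm 1.8 m, τ = 79.38 × 1.8 = 142.9 N·m clockwise.
Battery pack: 24 × 9.8 = 235.2 N down at 2 m → arm 2 m, τ = 235.2 × 2 = 470.4 N·m clockwise.
Load: 15 × 9.8 = 147 N down at 3.5 m → arm 3.5 m, τ = 147 × 3.5 = 514.5 N·m clockwise.
Total clockwise load moment = 1128 N·m.
The cable tension T acts at 3.6 m; only its component perpendicular to the beam, T sinθ, produces torque. sin 28° = 0.4695.
Balancing moments: T × 3.6 × 0.4695 = 1128, giving T = 1128 / 1.69 = 667 N.

T ≈ 667 N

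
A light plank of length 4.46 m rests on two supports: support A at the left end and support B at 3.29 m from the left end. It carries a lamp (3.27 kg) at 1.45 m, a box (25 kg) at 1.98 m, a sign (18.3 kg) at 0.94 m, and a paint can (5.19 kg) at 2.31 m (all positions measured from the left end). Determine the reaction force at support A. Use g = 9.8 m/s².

Choose support B as the axis so its reaction then has zero moment arm.
Lamp: 3.27 × 9.8 = 32.05 N down at 1.45 m → arm 1.84 m, τ = 32.05 × 1.84 = 58.97 N·m counterclockwise.
Box: 25 × 9.8 = 245 N down at 1.98 m → arm 1.31 m, τ = 245 × 1.31 = 320.9 N·m counterclockwise.
Sign: 18.3 × 9.8 = 179.3 N down at 0.94 m → arm 2.35 m, τ = 179.3 × 2.35 = 421.4 N·m counterclockwise.
Paint can: 5.19 × 9.8 = 50.86 N down at 2.31 m → arm 0.98 m, τ = 50.86 × 0.98 = 49.84 N·m counterclockwise.
Net load moment about support B = 851.1 N·m counterclockwise.
Reaction R at support A is upward at 0 m, arm 3.29 m → moment R × 3.29 clockwise.
Στ = 0 ⇒ R × 3.29 = 851.1 ⇒ R = 259 N.

R_A ≈ 259 N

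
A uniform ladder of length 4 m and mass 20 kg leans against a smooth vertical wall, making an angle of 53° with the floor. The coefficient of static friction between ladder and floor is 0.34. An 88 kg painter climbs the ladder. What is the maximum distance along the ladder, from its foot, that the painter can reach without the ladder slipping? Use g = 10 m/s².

About the foot of the ladder:
Ladder weight 20×10 = 200 N acts at 2 m along the ladder; its horizontal arm is 2·cos53° = 1.204 m → τ = 240.8 N·m clockwise.
Painter weight 88×10 = 880 N at distance d → arm d·cos53° → τ = 880·d·0.6018 clockwise.
Wall normal N at the top has arm L sinθ = 3.195 m counterclockwise, so Στ = 0 gives N·3.195 = 240.8 + 529.6·d.
ΣFy = 0 ⇒ N_floor = 1080 N, so the maximum friction is μ_s·N_floor = 0.34×1080 = 367.2 N. ΣFx = 0 ⇒ N_wall = f, so at the slipping point N = 367.2 N.
Substituting: 367.2×3.195 = 240.8 + 529.6·d ⇒ d = (1173 − 240.8) / 529.6 = 1.76 m.

d ≈ 1.76 m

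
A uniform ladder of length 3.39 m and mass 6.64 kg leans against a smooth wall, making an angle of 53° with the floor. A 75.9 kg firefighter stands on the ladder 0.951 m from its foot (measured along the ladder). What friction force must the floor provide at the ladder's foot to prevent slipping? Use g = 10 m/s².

Choose the foot of the ladder as the axis so the floor normal and friction both act there and drop out.
Ladder weight 6.64×10 = 66.4 N acts at 1.695 m along the ladder; its horizontal arm is 1.695·cos53° = 1.02 m → τ = 67.73 N·m clockwise.
Firefighter: 75.9×10 = 759 N at 0.951 m → arm 0.5723 m → τ = 434.4 N·m clockwise.
Wall normal N acts horizontally at the top; its moment arm is the height L sinθ = 3.39·sin53° = 2.707 m, counterclockwise.
Setting net torque to zero: N × 2.707 = 502.1 → N = 185 N.
ΣFx = 0: friction at the foot balances the wall's push, so f = N_wall = 185 N.

f ≈ 185 N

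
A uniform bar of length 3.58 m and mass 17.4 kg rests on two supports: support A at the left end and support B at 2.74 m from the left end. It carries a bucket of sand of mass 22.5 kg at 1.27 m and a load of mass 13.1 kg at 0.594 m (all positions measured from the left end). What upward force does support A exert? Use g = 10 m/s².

Choose support B as the axis so its reaction then has zero moment arm.
Beam weight: 17.4 × 10 = 174 N down at 1.79 m → arm 0.95 m, τ = 174 × 0.95 = 165.3 N·m counterclockwise.
Bucket of sand: 22.5 × 10 = 225 N down at 1.27 m → arm 1.47 m, τ = 225 × 1.47 = 330.8 N·m counterclockwise.
Load: 13.1 × 10 = 131 N down at 0.594 m → arm 2.146 m, τ = 131 × 2.146 = 281.1 N·m counterclockwise.
Net load moment about support B = 777.2 N·m counterclockwise.
Reaction R at support A is upward at 0 m, arm 2.74 m → moment R × 2.74 clockwise.
Στ = 0 ⇒ R × 2.74 = 777.2 ⇒ R = 284 N.

R_A ≈ 284 N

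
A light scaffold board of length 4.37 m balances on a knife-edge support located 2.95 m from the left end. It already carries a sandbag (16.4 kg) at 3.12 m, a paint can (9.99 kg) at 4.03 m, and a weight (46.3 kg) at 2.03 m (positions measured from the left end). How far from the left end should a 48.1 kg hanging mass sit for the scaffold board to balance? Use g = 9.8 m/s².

About the knife-edge support (at 2.95 m from the left end):
Sandbag: 16.4 × 9.8 = 160.7 N down at 3.12 m → arm 0.17 m, τ = 160.7 × 0.17 = 27.32 N·m clockwise.
Paint can: 9.99 × 9.8 = 97.9 N down at 4.03 m → arm 1.08 m, τ = 97.9 × 1.08 = 105.7 N·m clockwise.
Weight: 46.3 × 9.8 = 453.7 N down at 2.03 m → arm 0.92 m, τ = 453.7 × 0.92 = 417.4 N·m counterclockwise.
Net moment of existing loads = 284.4 N·m counterclockwise.
The hanging mass weighs 48.1 × 9.8 = 471.4 N and must supply an equal clockwise moment, so its lever arm about the knife-edge support is 284.4 / 471.4 = 0.603 m.
That puts it at 2.95 + 0.603 = 3.55 m from the left end.

x ≈ 3.55 m from the left end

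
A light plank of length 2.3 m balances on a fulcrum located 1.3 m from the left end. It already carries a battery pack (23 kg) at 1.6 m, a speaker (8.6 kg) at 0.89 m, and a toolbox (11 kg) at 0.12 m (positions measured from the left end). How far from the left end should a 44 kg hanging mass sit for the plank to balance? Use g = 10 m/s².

x ≈ 1.52 m from the left end

Sum moments about the fulcrum (at 1.3 m from the left end) (the support reaction has zero arm there).
Battery pack: 23 × 10 = 230 N down at 1.6 m → arm 0.3 m, τ = 230 × 0.3 = 69 N·m clockwise.
Speaker: 8.6 × 10 = 86 N down at 0.89 m → arm 0.41 m, τ = 86 × 0.41 = 35.26 N·m counterclockwise.
Toolbox: 11 × 10 = 110 N down at 0.12 m → arm 1.18 m, τ = 110 × 1.18 = 129.8 N·m counterclockwise.
Net moment of existing loads = 96.06 N·m counterclockwise.
The hanging mass weighs 44 × 10 = 440 N and must supply an equal clockwise moment, so its lever arm about the fulcrum is 96.06 / 440 = 0.218 m.
That puts it at 1.3 + 0.218 = 1.52 m from the left end.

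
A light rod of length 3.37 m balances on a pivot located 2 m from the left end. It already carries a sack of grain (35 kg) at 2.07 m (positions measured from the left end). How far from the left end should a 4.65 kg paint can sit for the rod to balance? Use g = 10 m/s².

Choose the pivot (at 2 m from the left end) as the axis so the support reaction has zero arm there.
Sack of grain: 35 × 10 = 350 N down at 2.07 m → arm 0.07 m, τ = 350 × 0.07 = 24.5 N·m clockwise.
Net moment of existing loads = 24.5 N·m clockwise.
The paint can weighs 4.65 × 10 = 46.5 N and must supply an equal counterclockwise moment, so its lever arm about the pivot is 24.5 / 46.5 = 0.527 m.
That puts it at 2 − 0.527 = 1.47 m from the left end.

x ≈ 1.47 m from the left end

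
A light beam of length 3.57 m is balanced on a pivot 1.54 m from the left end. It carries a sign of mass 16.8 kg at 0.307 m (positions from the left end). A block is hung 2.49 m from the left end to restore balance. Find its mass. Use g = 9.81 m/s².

m ≈ 21.8 kg

Take moments about the pivot (at 1.54 m from the left end).
Sign: 16.8 × 9.81 = 164.8 N down at 0.307 m → arm 1.233 m, τ = 164.8 × 1.233 = 203.2 N·m counterclockwise.
Net moment of known loads = 203.2 N·m counterclockwise.
An unknown mass m at 2.49 m has arm 0.95 m; its moment is m·g·0.95 clockwise.
Balancing moments: m × 9.81 × 0.95 = 203.2, giving m = 203.2 / (9.81 × 0.95) = 21.8 kg.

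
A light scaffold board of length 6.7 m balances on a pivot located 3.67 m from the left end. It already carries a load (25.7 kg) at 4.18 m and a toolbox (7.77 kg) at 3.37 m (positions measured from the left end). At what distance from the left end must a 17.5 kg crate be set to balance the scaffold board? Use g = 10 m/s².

Choose the pivot (at 3.67 m from the left end) as the axis so the support reaction has zero arm there.
Load: 25.7 × 10 = 257 N down at 4.18 m → arm 0.51 m, τ = 257 × 0.51 = 131.1 N·m clockwise.
Toolbox: 7.77 × 10 = 77.7 N down at 3.37 m → arm 0.3 m, τ = 77.7 × 0.3 = 23.31 N·m counterclockwise.
Net moment of existing loads = 107.8 N·m clockwise.
The crate weighs 17.5 × 10 = 175 N and must supply an equal counterclockwise moment, so its lever arm about the pivot is 107.8 / 175 = 0.616 m.
That puts it at 3.67 − 0.616 = 3.05 m from the left end.

x ≈ 3.05 m from the left end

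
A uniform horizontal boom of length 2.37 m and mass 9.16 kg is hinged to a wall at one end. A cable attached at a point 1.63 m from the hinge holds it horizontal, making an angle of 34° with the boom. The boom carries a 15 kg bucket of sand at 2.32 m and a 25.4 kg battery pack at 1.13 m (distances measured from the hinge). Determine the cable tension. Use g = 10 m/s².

About the hinge:
Beam weight: 9.16 × 10 = 91.6 N down at 1.185 m → arm 1.185 m, τ = 91.6 × 1.185 = 108.5 N·m clockwise.
Bucket of sand: 15 × 10 = 150 N down at 2.32 m → arm 2.32 m, τ = 150 × 2.32 = 348 N·m clockwise.
Battery pack: 25.4 × 10 = 254 N down at 1.13 m → arm 1.13 m, τ = 254 × 1.13 = 287 N·m clockwise.
Total clockwise load moment = 743.5 N·m.
The cable tension T acts at 1.63 m; only its component perpendicular to the boom, T sinθ, produces torque. sin 34° = 0.5592.
Setting net torque to zero: T × 1.63 × 0.5592 = 743.5 → T = 743.5 / 0.9115 = 816 N.

T ≈ 816 N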